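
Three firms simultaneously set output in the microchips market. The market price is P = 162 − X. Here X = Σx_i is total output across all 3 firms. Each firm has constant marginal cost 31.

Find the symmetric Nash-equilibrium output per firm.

A representative firm's profit is π_i = x_i(162 − X) − 31x_i, with X = x_i + Σ_{j≠i} x_j.
First-order condition: 131 − 2x_i − Σ_{j≠i} x_j = 0.
Imposing symmetry (x_j = x for all j) turns Σ_{j≠i} x_j into 2x, so 131 = 4x and x = 32.75.

32.75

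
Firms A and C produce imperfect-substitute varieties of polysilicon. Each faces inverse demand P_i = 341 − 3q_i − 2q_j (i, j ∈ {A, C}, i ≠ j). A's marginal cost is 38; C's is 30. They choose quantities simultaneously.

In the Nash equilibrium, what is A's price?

Firm A's profit: π = q_A(341 − 3q_A − 2q_C) − 38q_A.
∂π/∂q_A = 303 − 6q_A − 2q_C = 0 ⇒ q_A = 50.5 − (1/3)q_C.
Similarly q_C = 311/6 − (1/3)q_A.
Solving the two reaction functions simultaneously: (1 − (−1/3)(−1/3))q_A = 50.5 − (1/3)·(311/6), so (8/9)q_A = 299/9 and q_A = 37.375.
Then q_C = 311/6 − (1/3)·37.375 = 39.375.
P_A = 341 − 3·37.375 − 2·39.375 = 150.125.

150.125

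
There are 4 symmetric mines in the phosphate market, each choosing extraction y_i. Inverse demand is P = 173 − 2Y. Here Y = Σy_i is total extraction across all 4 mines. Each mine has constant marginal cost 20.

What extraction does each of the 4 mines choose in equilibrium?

A representative mine's profit is π_i = y_i(173 − 2Y) − 20y_i, with Y = y_i + Σ_{j≠i} y_j.
First-order condition: 153 − 4y_i − 2Σ_{j≠i} y_j = 0.
In a symmetric equilibrium every mine chooses the same y, so Σ_{j≠i} y_j = 3y. The condition becomes 153 − 10y = 0, giving y = 153/10 = 15.3.

15.3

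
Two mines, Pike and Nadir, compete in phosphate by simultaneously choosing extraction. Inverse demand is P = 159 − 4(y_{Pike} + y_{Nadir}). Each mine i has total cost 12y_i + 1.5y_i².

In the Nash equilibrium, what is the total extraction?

Mine Pike's profit: π = y_{Pike}(159 − 4(y_{Pike} + y_{Nadir})) − 12y_{Pike} − 1.5y_{Pike}².
∂π/∂y_{Pike} = 147 − 11y_{Pike} − 4y_{Nadir} = 0, so y_{Pike} = 147/11 − (4/11)y_{Nadir}.
Setting y_{Pike} = y_{Nadir} in the reaction function: y_{Pike} = 147/11 − (4/11)y_{Pike}, so y_{Pike} = (147/11) / (15/11) = 9.8.
Total extraction: 9.8 + 9.8 = 19.6.

19.6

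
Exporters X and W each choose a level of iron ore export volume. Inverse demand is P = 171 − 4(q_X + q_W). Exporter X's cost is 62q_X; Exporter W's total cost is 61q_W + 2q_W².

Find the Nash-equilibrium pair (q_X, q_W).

10.85, 5.55

Exporter X's profit: π = q_X(171 − 4(q_X + q_W)) − 62q_X.
∂π/∂q_X = 109 − 8q_X − 4q_W = 0, so q_X = 13.625 − 0.5q_W.
For W: ∂π/∂q_W = 110 − 12q_W − 4q_X = 0 ⇒ q_W = 55/6 − (1/3)q_X.
Plugging q_W into X's best response: q_X = 13.625 − 0.5(55/6 − (1/3)q_X) ⇒ (5/6)q_X = 217/24, so q_X = 10.85.
Then q_W = 55/6 − (1/3)·10.85 = 5.55.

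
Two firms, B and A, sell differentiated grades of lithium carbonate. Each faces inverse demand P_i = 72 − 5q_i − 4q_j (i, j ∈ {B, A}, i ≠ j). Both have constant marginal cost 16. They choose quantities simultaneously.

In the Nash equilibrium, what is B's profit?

Firm B's profit: π = q_B(72 − 5q_B − 4q_A) − 16q_B.
∂π/∂q_B = 56 − 10q_B − 4q_A = 0 ⇒ q_B = 5.6 − 0.4q_A.
By symmetry q_A = q_B; substituting into the reaction function, 1.4q_B = 5.6 and q_B = 4.
P_B = 72 − 5·4 − 4·4 = 36.
Profit = (36 − 16)·4 = 80.

80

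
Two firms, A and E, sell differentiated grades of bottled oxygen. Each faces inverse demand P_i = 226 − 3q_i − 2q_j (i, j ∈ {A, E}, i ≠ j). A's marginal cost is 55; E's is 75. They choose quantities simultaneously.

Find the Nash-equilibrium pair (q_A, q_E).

22.625, 17.625

Firm A's profit: π = q_A(226 − 3q_A − 2q_E) − 55q_A.
∂π/∂q_A = 171 − 6q_A − 2q_E = 0 ⇒ q_A = 28.5 − (1/3)q_E.
Similarly q_E = 151/6 − (1/3)q_A.
Solving the two reaction functions simultaneously: (1 − (−1/3)(−1/3))q_A = 28.5 − (1/3)·(151/6), so (8/9)q_A = 181/9 and q_A = 22.625.
Then q_E = 151/6 − (1/3)·22.625 = 17.625.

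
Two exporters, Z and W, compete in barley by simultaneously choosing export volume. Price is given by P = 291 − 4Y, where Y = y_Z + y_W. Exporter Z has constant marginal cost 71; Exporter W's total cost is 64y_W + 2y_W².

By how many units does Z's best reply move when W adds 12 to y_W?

-6

Exporter Z's profit: π = y_Z(291 − 4(y_Z + y_W)) − 71y_Z.
∂π/∂y_Z = 220 − 8y_Z − 4y_W = 0, so y_Z = 27.5 − 0.5y_W.
The reaction-function slope is −0.5, so a 12-unit rise in y_W moves y_Z by −0.5 × 12 = −6. Z's best response falls — the actions are strategic substitutes.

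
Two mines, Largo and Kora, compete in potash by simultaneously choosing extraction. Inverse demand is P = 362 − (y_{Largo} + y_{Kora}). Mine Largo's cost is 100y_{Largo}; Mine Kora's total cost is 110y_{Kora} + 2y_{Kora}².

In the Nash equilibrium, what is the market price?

Mine Largo's profit: π = y_{Largo}(362 − (y_{Largo} + y_{Kora})) − 100y_{Largo}.
∂π/∂y_{Largo} = 262 − 2y_{Largo} − y_{Kora} = 0, so y_{Largo} = 131 − 0.5y_{Kora}.
For Kora: ∂π/∂y_{Kora} = 252 − 6y_{Kora} − y_{Largo} = 0 ⇒ y_{Kora} = 42 − (1/6)y_{Largo}.
Solving the two reaction functions simultaneously: (1 − (−0.5)(−1/6))y_{Largo} = 131 − 0.5·42, so (11/12)y_{Largo} = 110 and y_{Largo} = 120.
Then y_{Kora} = 42 − (1/6)·120 = 22.
Equilibrium price: P = 362 − 142 = 220.

220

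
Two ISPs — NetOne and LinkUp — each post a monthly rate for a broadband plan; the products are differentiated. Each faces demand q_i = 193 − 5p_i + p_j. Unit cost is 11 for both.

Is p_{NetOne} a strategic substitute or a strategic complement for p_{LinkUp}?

NetOne's profit: π = (p_{NetOne} − 11)(193 − 5p_{NetOne} + p_{LinkUp}).
∂π/∂p_{NetOne} = 248 − 10p_{NetOne} + p_{LinkUp} = 0 ⇒ p_{NetOne} = 24.8 + 0.1p_{LinkUp}.
The best-response slope dp_{NetOne}/dp_{LinkUp} = 0.1 > 0: the reaction function is upward-sloping, so the choices are strategic complements.

strategic complements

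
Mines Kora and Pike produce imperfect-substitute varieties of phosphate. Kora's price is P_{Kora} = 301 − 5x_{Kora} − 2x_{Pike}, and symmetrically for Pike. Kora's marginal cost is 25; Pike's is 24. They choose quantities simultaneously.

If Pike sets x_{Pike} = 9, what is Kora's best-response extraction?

25.8

Mine Kora's profit: π = x_{Kora}(301 − 5x_{Kora} − 2x_{Pike}) − 25x_{Kora}.
∂π/∂x_{Kora} = 276 − 10x_{Kora} − 2x_{Pike} = 0 ⇒ x_{Kora} = 27.6 − 0.2x_{Pike}.
At x_{Pike} = 9: x_{Kora} = 27.6 − 0.2·9 = 25.8.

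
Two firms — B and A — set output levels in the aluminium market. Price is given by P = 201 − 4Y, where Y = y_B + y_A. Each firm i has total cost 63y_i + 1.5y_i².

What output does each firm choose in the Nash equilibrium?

9.2

Firm B's profit: π = y_B(201 − 4(y_B + y_A)) − 63y_B − 1.5y_B².
∂π/∂y_B = 138 − 11y_B − 4y_A = 0, so y_B = 138/11 − (4/11)y_A.
By symmetry y_A = y_B; substituting into the reaction function, (15/11)y_B = 138/11 and y_B = 9.2.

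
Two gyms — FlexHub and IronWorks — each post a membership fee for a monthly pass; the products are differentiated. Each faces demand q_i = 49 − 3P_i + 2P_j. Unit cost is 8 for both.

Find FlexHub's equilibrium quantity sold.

FlexHub's profit: π = (P_{FlexHub} − 8)(49 − 3P_{FlexHub} + 2P_{IronWorks}).
∂π/∂P_{FlexHub} = 73 − 6P_{FlexHub} + 2P_{IronWorks} = 0 ⇒ P_{FlexHub} = 73/6 + (1/3)P_{IronWorks}.
By symmetry P_{IronWorks} = P_{FlexHub}; substituting into the reaction function, (2/3)P_{FlexHub} = 73/6 and P_{FlexHub} = 18.25.
q_{FlexHub} = 49 − 3·18.25 + 2·18.25 = 30.75.

30.75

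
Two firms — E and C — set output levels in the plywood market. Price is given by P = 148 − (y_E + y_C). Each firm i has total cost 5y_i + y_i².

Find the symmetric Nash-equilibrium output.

28.6

Firm E's profit: π = y_E(148 − (y_E + y_C)) − 5y_E − y_E².
∂π/∂y_E = 143 − 4y_E − y_C = 0, so y_E = 35.75 − 0.25y_C.
Setting y_E = y_C in the reaction function: y_E = 35.75 − 0.25y_E, so y_E = 35.75 / 1.25 = 28.6.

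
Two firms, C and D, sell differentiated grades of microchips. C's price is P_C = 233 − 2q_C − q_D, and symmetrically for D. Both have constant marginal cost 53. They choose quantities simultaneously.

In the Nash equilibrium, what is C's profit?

2592

Firm C's profit: π = q_C(233 − 2q_C − q_D) − 53q_C.
∂π/∂q_C = 180 − 4q_C − q_D = 0 ⇒ q_C = 45 − 0.25q_D.
The game is symmetric, so in equilibrium q_D = q_C: the reaction function gives 1.25q_C = 45, hence q_C = 36.
P_C = 233 − 2·36 − 36 = 125.
Profit = (125 − 53)·36 = 2592.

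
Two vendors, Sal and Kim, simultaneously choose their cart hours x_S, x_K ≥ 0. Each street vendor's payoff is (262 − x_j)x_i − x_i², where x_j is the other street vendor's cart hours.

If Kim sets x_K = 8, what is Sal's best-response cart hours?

127

Sal's payoff is (262 − x_K)x_S − x_S².
∂π/∂x_S = 262 − x_K − 2x_S = 0, so x_S = 131 − 0.5x_K.
At x_K = 8: x_S = 131 − 0.5·8 = 127.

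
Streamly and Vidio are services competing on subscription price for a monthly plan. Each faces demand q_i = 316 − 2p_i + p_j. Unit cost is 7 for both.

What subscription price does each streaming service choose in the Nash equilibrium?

110

Streamly's profit: π = (p_{Streamly} − 7)(316 − 2p_{Streamly} + p_{Vidio}).
∂π/∂p_{Streamly} = 330 − 4p_{Streamly} + p_{Vidio} = 0 ⇒ p_{Streamly} = 82.5 + 0.25p_{Vidio}.
The game is symmetric, so in equilibrium p_{Vidio} = p_{Streamly}: the reaction function gives 0.75p_{Streamly} = 82.5, hence p_{Streamly} = 110.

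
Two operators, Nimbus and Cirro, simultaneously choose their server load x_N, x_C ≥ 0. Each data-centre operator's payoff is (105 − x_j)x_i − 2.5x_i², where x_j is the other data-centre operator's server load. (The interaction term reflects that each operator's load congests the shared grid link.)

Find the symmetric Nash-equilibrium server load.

17.5

Nimbus's payoff is (105 − x_C)x_N − 2.5x_N².
∂π/∂x_N = 105 − x_C − 5x_N = 0, so x_N = 21 − 0.2x_C.
The game is symmetric, so in equilibrium x_C = x_N: the reaction function gives 1.2x_N = 21, hence x_N = 17.5.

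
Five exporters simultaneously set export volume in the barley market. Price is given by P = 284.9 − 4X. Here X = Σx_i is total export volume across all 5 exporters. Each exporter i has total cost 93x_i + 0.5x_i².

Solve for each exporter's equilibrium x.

7.676

A representative exporter's profit is π_i = x_i(284.9 − 4X) − 93x_i − 0.5x_i², with X = x_i + Σ_{j≠i} x_j.
First-order condition: 191.9 − 9x_i − 4Σ_{j≠i} x_j = 0.
Imposing symmetry (x_j = x for all j) turns Σ_{j≠i} x_j into 4x, so 191.9 = 25x and x = 7.676.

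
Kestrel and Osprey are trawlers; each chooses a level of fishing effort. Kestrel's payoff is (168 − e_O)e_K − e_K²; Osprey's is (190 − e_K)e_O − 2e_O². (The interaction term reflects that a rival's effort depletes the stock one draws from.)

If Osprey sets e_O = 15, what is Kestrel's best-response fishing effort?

Expanding Kestrel's payoff: 168e_K − e_Oe_K − e_K².
∂π/∂e_K = 168 − e_O − 2e_K = 0, so e_K = 84 − 0.5e_O.
At e_O = 15: e_K = 84 − 0.5·15 = 76.5.

76.5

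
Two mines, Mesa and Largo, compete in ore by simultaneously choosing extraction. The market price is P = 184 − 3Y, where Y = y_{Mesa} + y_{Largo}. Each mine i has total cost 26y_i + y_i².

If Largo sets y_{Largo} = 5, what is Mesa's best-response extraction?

Mine Mesa's profit: π = y_{Mesa}(184 − 3(y_{Mesa} + y_{Largo})) − 26y_{Mesa} − y_{Mesa}².
∂π/∂y_{Mesa} = 158 − 8y_{Mesa} − 3y_{Largo} = 0, so y_{Mesa} = 19.75 − 0.375y_{Largo}.
At y_{Largo} = 5: y_{Mesa} = 19.75 − 0.375·5 = 17.875.

17.875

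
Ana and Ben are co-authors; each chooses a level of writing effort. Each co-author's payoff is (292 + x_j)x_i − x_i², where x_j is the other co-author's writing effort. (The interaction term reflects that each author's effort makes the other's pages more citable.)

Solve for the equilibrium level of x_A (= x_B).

Ana's payoff is (292 + x_B)x_A − x_A².
∂π/∂x_A = 292 + x_B − 2x_A = 0, so x_A = 146 + 0.5x_B.
Setting x_A = x_B in the reaction function: x_A = 146 + 0.5x_A, so x_A = 146 / 0.5 = 292.

292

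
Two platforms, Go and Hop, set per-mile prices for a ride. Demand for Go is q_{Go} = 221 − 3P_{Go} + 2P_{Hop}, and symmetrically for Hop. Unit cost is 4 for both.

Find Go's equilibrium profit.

8829.1875

Go's profit: π = (P_{Go} − 4)(221 − 3P_{Go} + 2P_{Hop}).
∂π/∂P_{Go} = 233 − 6P_{Go} + 2P_{Hop} = 0 ⇒ P_{Go} = 233/6 + (1/3)P_{Hop}.
By symmetry P_{Hop} = P_{Go}; substituting into the reaction function, (2/3)P_{Go} = 233/6 and P_{Go} = 58.25.
q_{Go} = 221 − 3·58.25 + 2·58.25 = 162.75.
Profit = (58.25 − 4)·162.75 = 8829.1875.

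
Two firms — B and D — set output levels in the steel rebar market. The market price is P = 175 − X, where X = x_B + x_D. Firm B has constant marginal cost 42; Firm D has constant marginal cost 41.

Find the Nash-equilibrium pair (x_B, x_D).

44, 45

Firm B's profit: π = x_B(175 − (x_B + x_D)) − 42x_B.
∂π/∂x_B = 133 − 2x_B − x_D = 0, so x_B = 66.5 − 0.5x_D.
By the same steps for D: x_D = 67 − 0.5x_B.
Substituting the second reaction function into the first: x_B = 66.5 − 0.5(67 − 0.5x_B), which gives 0.75x_B = 33 ⇒ x_B = 44.
Then x_D = 67 − 0.5·44 = 45.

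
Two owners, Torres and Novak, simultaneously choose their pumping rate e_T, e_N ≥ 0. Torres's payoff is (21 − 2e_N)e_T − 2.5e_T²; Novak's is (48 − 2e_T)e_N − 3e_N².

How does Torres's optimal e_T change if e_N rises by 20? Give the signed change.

-8

Expanding Torres's payoff: 21e_T − 2e_Ne_T − 2.5e_T².
∂π/∂e_T = 21 − 2e_N − 5e_T = 0, so e_T = 4.2 − 0.4e_N.
The reaction-function slope is −0.4, so a 20-unit rise in e_N moves e_T by −0.4 × 20 = −8. Torres's best response falls — the actions are strategic substitutes.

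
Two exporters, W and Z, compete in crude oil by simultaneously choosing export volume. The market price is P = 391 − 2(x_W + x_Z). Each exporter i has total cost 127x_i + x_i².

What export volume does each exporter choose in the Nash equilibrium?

Exporter W's profit: π = x_W(391 − 2(x_W + x_Z)) − 127x_W − x_W².
∂π/∂x_W = 264 − 6x_W − 2x_Z = 0, so x_W = 44 − (1/3)x_Z.
The game is symmetric, so in equilibrium x_Z = x_W: the reaction function gives (4/3)x_W = 44, hence x_W = 33.

33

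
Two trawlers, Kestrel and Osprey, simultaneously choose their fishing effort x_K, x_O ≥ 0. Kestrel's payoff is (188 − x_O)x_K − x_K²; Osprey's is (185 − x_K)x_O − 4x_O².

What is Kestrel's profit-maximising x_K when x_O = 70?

Expanding Kestrel's payoff: 188x_K − x_Ox_K − x_K².
∂π/∂x_K = 188 − x_O − 2x_K = 0, so x_K = 94 − 0.5x_O.
At x_O = 70: x_K = 94 − 0.5·70 = 59.

59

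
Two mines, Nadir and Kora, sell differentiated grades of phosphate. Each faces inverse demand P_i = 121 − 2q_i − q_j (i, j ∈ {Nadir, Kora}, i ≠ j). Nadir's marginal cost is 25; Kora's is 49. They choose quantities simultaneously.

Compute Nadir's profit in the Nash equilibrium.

Mine Nadir's profit: π = q_{Nadir}(121 − 2q_{Nadir} − q_{Kora}) − 25q_{Nadir}.
∂π/∂q_{Nadir} = 96 − 4q_{Nadir} − q_{Kora} = 0 ⇒ q_{Nadir} = 24 − 0.25q_{Kora}.
Similarly q_{Kora} = 18 − 0.25q_{Nadir}.
Plugging q_{Kora} into Nadir's best response: q_{Nadir} = 24 − 0.25(18 − 0.25q_{Nadir}) ⇒ 0.9375q_{Nadir} = 19.5, so q_{Nadir} = 20.8.
Then q_{Kora} = 18 − 0.25·20.8 = 12.8.
P_{Nadir} = 121 − 2·20.8 − 12.8 = 66.6.
Profit = (66.6 − 25)·20.8 = 865.28.

865.28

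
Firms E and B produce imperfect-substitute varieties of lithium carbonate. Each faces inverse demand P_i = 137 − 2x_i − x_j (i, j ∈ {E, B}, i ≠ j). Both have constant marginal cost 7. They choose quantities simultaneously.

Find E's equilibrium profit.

1352

Firm E's profit: π = x_E(137 − 2x_E − x_B) − 7x_E.
∂π/∂x_E = 130 − 4x_E − x_B = 0 ⇒ x_E = 32.5 − 0.25x_B.
By symmetry x_B = x_E; substituting into the reaction function, 1.25x_E = 32.5 and x_E = 26.
P_E = 137 − 2·26 − 26 = 59.
Profit = (59 − 7)·26 = 1352.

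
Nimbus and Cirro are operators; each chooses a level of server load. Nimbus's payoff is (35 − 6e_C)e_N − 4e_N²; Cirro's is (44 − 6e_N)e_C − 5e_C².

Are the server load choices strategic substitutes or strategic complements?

Expanding Nimbus's payoff: 35e_N − 6e_Ce_N − 4e_N².
∂π/∂e_N = 35 − 6e_C − 8e_N = 0, so e_N = 4.375 − 0.75e_C.
The best-response slope de_N/de_C = −0.75 < 0: the reaction function is downward-sloping, so the choices are strategic substitutes.

strategic substitutes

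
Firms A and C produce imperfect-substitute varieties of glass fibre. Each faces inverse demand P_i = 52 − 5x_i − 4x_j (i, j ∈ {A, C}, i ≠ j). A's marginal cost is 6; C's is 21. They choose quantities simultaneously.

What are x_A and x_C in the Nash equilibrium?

Firm A's profit: π = x_A(52 − 5x_A − 4x_C) − 6x_A.
∂π/∂x_A = 46 − 10x_A − 4x_C = 0 ⇒ x_A = 4.6 − 0.4x_C.
Similarly x_C = 3.1 − 0.4x_A.
Solving the two reaction functions simultaneously: (1 − (−0.4)(−0.4))x_A = 4.6 − 0.4·3.1, so 0.84x_A = 3.36 and x_A = 4.
Then x_C = 3.1 − 0.4·4 = 1.5.

4, 1.5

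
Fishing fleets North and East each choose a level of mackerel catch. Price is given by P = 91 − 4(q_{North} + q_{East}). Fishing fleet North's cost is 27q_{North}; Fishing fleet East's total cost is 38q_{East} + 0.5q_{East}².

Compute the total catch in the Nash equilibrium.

Fishing fleet North's profit: π = q_{North}(91 − 4(q_{North} + q_{East})) − 27q_{North}.
∂π/∂q_{North} = 64 − 8q_{North} − 4q_{East} = 0, so q_{North} = 8 − 0.5q_{East}.
For East: ∂π/∂q_{East} = 53 − 9q_{East} − 4q_{North} = 0 ⇒ q_{East} = 53/9 − (4/9)q_{North}.
Substituting the second reaction function into the first: q_{North} = 8 − 0.5(53/9 − (4/9)q_{North}), which gives (7/9)q_{North} = 91/18 ⇒ q_{North} = 6.5.
Then q_{East} = 53/9 − (4/9)·6.5 = 3.
Total catch: 6.5 + 3 = 9.5.

9.5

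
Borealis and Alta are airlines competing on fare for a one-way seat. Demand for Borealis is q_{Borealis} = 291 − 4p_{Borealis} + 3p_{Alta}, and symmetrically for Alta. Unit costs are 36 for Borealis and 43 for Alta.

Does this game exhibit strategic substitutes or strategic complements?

Borealis's profit: π = (p_{Borealis} − 36)(291 − 4p_{Borealis} + 3p_{Alta}).
∂π/∂p_{Borealis} = 435 − 8p_{Borealis} + 3p_{Alta} = 0 ⇒ p_{Borealis} = 54.375 + 0.375p_{Alta}.
The best-response slope dp_{Borealis}/dp_{Alta} = 0.375 > 0: the reaction function is upward-sloping, so the choices are strategic complements.

strategic complements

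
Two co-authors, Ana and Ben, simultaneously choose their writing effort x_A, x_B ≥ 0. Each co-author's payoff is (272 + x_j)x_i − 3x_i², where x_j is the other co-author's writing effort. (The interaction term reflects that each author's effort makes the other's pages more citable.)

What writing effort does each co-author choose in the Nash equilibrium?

54.4

Ana's payoff is (272 + x_B)x_A − 3x_A².
∂π/∂x_A = 272 + x_B − 6x_A = 0, so x_A = 136/3 + (1/6)x_B.
The game is symmetric, so in equilibrium x_B = x_A: the reaction function gives (5/6)x_A = 136/3, hence x_A = 54.4.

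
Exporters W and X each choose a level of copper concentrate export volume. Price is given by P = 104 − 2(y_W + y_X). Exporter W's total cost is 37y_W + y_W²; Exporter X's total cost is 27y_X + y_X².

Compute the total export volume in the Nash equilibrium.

18

Exporter W's profit: π = y_W(104 − 2(y_W + y_X)) − 37y_W − y_W².
∂π/∂y_W = 67 − 6y_W − 2y_X = 0, so y_W = 67/6 − (1/3)y_X.
By the same steps for X: y_X = 77/6 − (1/3)y_W.
Solving the two reaction functions simultaneously: (1 − (−1/3)(−1/3))y_W = 67/6 − (1/3)·(77/6), so (8/9)y_W = 62/9 and y_W = 7.75.
Then y_X = 77/6 − (1/3)·7.75 = 10.25.
Total export volume: 7.75 + 10.25 = 18.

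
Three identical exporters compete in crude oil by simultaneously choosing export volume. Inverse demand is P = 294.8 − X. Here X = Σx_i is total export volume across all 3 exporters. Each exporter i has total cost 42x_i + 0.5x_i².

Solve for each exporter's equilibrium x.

50.56

A representative exporter's profit is π_i = x_i(294.8 − X) − 42x_i − 0.5x_i², with X = x_i + Σ_{j≠i} x_j.
First-order condition: 252.8 − 3x_i − Σ_{j≠i} x_j = 0.
In a symmetric equilibrium every exporter chooses the same x, so Σ_{j≠i} x_j = 2x. The condition becomes 252.8 − 5x = 0, giving x = 252.8/5 = 50.56.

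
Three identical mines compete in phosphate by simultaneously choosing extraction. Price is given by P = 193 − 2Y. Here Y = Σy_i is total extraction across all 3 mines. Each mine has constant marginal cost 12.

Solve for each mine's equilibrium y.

22.625

A representative mine's profit is π_i = y_i(193 − 2Y) − 12y_i, with Y = y_i + Σ_{j≠i} y_j.
First-order condition: 181 − 4y_i − 2Σ_{j≠i} y_j = 0.
In a symmetric equilibrium every mine chooses the same y, so Σ_{j≠i} y_j = 2y. The condition becomes 181 − 8y = 0, giving y = 181/8 = 22.625.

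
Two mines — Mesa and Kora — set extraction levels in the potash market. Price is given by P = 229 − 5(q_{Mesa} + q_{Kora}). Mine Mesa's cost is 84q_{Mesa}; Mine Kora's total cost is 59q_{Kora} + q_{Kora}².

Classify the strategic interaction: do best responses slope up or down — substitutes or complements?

strategic substitutes

Mine Mesa's profit: π = q_{Mesa}(229 − 5(q_{Mesa} + q_{Kora})) − 84q_{Mesa}.
∂π/∂q_{Mesa} = 145 − 10q_{Mesa} − 5q_{Kora} = 0, so q_{Mesa} = 14.5 − 0.5q_{Kora}.
The best-response slope dq_{Mesa}/dq_{Kora} = −0.5 < 0: the reaction function is downward-sloping, so the choices are strategic substitutes.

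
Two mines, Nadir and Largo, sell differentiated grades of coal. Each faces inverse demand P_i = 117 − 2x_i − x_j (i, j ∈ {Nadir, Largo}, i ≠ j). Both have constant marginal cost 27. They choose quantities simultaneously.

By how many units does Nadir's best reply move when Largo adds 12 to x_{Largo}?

Mine Nadir's profit: π = x_{Nadir}(117 − 2x_{Nadir} − x_{Largo}) − 27x_{Nadir}.
∂π/∂x_{Nadir} = 90 − 4x_{Nadir} − x_{Largo} = 0 ⇒ x_{Nadir} = 22.5 − 0.25x_{Largo}.
The reaction-function slope is −0.25, so a 12-unit rise in x_{Largo} moves x_{Nadir} by −0.25 × 12 = −3. Nadir's best response falls — the actions are strategic substitutes.

-3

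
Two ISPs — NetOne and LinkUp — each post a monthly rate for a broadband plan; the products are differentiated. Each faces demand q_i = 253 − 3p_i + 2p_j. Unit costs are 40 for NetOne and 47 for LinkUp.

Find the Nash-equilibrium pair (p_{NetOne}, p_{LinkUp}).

NetOne's profit: π = (p_{NetOne} − 40)(253 − 3p_{NetOne} + 2p_{LinkUp}).
∂π/∂p_{NetOne} = 373 − 6p_{NetOne} + 2p_{LinkUp} = 0 ⇒ p_{NetOne} = 373/6 + (1/3)p_{LinkUp}.
Similarly p_{LinkUp} = 197/3 + (1/3)p_{NetOne}.
Solving the two reaction functions simultaneously: (1 − (1/3)(1/3))p_{NetOne} = 373/6 + (1/3)·(197/3), so (8/9)p_{NetOne} = 1513/18 and p_{NetOne} = 94.5625.
Then p_{LinkUp} = 197/3 + (1/3)·94.5625 = 97.1875.

94.5625, 97.1875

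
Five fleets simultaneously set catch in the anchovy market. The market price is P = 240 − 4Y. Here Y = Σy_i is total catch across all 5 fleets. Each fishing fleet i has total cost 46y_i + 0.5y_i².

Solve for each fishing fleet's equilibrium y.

A representative fishing fleet's profit is π_i = y_i(240 − 4Y) − 46y_i − 0.5y_i², with Y = y_i + Σ_{j≠i} y_j.
First-order condition: 194 − 9y_i − 4Σ_{j≠i} y_j = 0.
In a symmetric equilibrium every fishing fleet chooses the same y, so Σ_{j≠i} y_j = 4y. The condition becomes 194 − 25y = 0, giving y = 194/25 = 7.76.

7.76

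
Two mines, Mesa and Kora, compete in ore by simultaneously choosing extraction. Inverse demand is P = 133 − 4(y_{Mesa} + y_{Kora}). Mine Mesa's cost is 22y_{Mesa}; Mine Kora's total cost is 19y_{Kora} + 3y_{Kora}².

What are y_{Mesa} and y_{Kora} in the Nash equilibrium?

11.4375, 4.875

Mine Mesa's profit: π = y_{Mesa}(133 − 4(y_{Mesa} + y_{Kora})) − 22y_{Mesa}.
∂π/∂y_{Mesa} = 111 − 8y_{Mesa} − 4y_{Kora} = 0, so y_{Mesa} = 13.875 − 0.5y_{Kora}.
For Kora: ∂π/∂y_{Kora} = 114 − 14y_{Kora} − 4y_{Mesa} = 0 ⇒ y_{Kora} = 57/7 − (2/7)y_{Mesa}.
Substituting the second reaction function into the first: y_{Mesa} = 13.875 − 0.5(57/7 − (2/7)y_{Mesa}), which gives (6/7)y_{Mesa} = 549/56 ⇒ y_{Mesa} = 11.4375.
Then y_{Kora} = 57/7 − (2/7)·11.4375 = 4.875.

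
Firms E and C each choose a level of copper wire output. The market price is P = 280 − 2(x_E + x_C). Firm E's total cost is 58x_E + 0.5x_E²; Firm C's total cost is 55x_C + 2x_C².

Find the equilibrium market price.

168.5

Firm E's profit: π = x_E(280 − 2(x_E + x_C)) − 58x_E − 0.5x_E².
∂π/∂x_E = 222 − 5x_E − 2x_C = 0, so x_E = 44.4 − 0.4x_C.
For C: ∂π/∂x_C = 225 − 8x_C − 2x_E = 0 ⇒ x_C = 28.125 − 0.25x_E.
Substituting the second reaction function into the first: x_E = 44.4 − 0.4(28.125 − 0.25x_E), which gives 0.9x_E = 33.15 ⇒ x_E = 221/6.
Then x_C = 28.125 − 0.25·(221/6) = 227/12.
Equilibrium price: P = 280 − 2·55.75 = 168.5.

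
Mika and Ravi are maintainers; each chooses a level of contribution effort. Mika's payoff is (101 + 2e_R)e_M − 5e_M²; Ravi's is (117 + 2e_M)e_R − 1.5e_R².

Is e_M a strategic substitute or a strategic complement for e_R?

strategic complements

Expanding Mika's payoff: 101e_M + 2e_Re_M − 5e_M².
∂π/∂e_M = 101 + 2e_R − 10e_M = 0, so e_M = 10.1 + 0.2e_R.
The best-response slope de_M/de_R = 0.2 > 0: the reaction function is upward-sloping, so the choices are strategic complements.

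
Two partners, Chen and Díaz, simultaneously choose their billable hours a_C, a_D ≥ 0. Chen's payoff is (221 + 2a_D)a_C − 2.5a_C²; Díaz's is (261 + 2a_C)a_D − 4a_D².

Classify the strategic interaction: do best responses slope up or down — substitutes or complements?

strategic complements

Expanding Chen's payoff: 221a_C + 2a_Da_C − 2.5a_C².
∂π/∂a_C = 221 + 2a_D − 5a_C = 0, so a_C = 44.2 + 0.4a_D.
The best-response slope da_C/da_D = 0.4 > 0: the reaction function is upward-sloping, so the choices are strategic complements.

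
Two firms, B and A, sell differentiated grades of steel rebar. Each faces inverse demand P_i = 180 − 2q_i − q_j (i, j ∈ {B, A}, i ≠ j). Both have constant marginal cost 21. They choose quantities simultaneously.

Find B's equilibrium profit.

Firm B's profit: π = q_B(180 − 2q_B − q_A) − 21q_B.
∂π/∂q_B = 159 − 4q_B − q_A = 0 ⇒ q_B = 39.75 − 0.25q_A.
The game is symmetric, so in equilibrium q_A = q_B: the reaction function gives 1.25q_B = 39.75, hence q_B = 31.8.
P_B = 180 − 2·31.8 − 31.8 = 84.6.
Profit = (84.6 − 21)·31.8 = 2022.48.

2022.48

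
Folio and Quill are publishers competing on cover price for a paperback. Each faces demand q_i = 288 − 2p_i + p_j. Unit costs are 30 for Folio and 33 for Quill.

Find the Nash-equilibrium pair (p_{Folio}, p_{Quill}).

116.4, 117.6

Folio's profit: π = (p_{Folio} − 30)(288 − 2p_{Folio} + p_{Quill}).
∂π/∂p_{Folio} = 348 − 4p_{Folio} + p_{Quill} = 0 ⇒ p_{Folio} = 87 + 0.25p_{Quill}.
Similarly p_{Quill} = 88.5 + 0.25p_{Folio}.
Solving the two reaction functions simultaneously: (1 − (0.25)(0.25))p_{Folio} = 87 + 0.25·88.5, so 0.9375p_{Folio} = 109.125 and p_{Folio} = 116.4.
Then p_{Quill} = 88.5 + 0.25·116.4 = 117.6.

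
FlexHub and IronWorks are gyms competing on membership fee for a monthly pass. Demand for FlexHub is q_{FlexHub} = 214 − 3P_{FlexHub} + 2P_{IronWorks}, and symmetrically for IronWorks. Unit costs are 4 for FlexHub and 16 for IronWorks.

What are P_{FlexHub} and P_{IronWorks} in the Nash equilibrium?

58.75, 63.25

FlexHub's profit: π = (P_{FlexHub} − 4)(214 − 3P_{FlexHub} + 2P_{IronWorks}).
∂π/∂P_{FlexHub} = 226 − 6P_{FlexHub} + 2P_{IronWorks} = 0 ⇒ P_{FlexHub} = 113/3 + (1/3)P_{IronWorks}.
Similarly P_{IronWorks} = 131/3 + (1/3)P_{FlexHub}.
Plugging P_{IronWorks} into FlexHub's best response: P_{FlexHub} = 113/3 + (1/3)(131/3 + (1/3)P_{FlexHub}) ⇒ (8/9)P_{FlexHub} = 470/9, so P_{FlexHub} = 58.75.
Then P_{IronWorks} = 131/3 + (1/3)·58.75 = 63.25.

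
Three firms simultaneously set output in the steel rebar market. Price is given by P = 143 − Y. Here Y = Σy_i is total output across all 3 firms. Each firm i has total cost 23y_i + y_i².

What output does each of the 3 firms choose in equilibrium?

A representative firm's profit is π_i = y_i(143 − Y) − 23y_i − y_i², with Y = y_i + Σ_{j≠i} y_j.
First-order condition: 120 − 4y_i − Σ_{j≠i} y_j = 0.
Imposing symmetry (y_j = y for all j) turns Σ_{j≠i} y_j into 2y, so 120 = 6y and y = 20.

20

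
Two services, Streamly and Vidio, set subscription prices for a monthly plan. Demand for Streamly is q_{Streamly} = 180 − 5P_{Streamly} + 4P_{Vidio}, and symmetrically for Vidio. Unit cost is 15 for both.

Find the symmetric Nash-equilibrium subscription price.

Streamly's profit: π = (P_{Streamly} − 15)(180 − 5P_{Streamly} + 4P_{Vidio}).
∂π/∂P_{Streamly} = 255 − 10P_{Streamly} + 4P_{Vidio} = 0 ⇒ P_{Streamly} = 25.5 + 0.4P_{Vidio}.
By symmetry P_{Vidio} = P_{Streamly}; substituting into the reaction function, 0.6P_{Streamly} = 25.5 and P_{Streamly} = 42.5.

42.5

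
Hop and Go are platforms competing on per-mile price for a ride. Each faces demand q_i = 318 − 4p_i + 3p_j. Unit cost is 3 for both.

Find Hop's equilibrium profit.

15876

Hop's profit: π = (p_{Hop} − 3)(318 − 4p_{Hop} + 3p_{Go}).
∂π/∂p_{Hop} = 330 − 8p_{Hop} + 3p_{Go} = 0 ⇒ p_{Hop} = 41.25 + 0.375p_{Go}.
Setting p_{Hop} = p_{Go} in the reaction function: p_{Hop} = 41.25 + 0.375p_{Hop}, so p_{Hop} = 41.25 / 0.625 = 66.
q_{Hop} = 318 − 4·66 + 3·66 = 252.
Profit = (66 − 3)·252 = 15876.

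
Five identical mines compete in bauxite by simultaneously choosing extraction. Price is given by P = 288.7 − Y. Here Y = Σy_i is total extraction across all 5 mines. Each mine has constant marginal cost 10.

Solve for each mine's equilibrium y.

A representative mine's profit is π_i = y_i(288.7 − Y) − 10y_i, with Y = y_i + Σ_{j≠i} y_j.
First-order condition: 278.7 − 2y_i − Σ_{j≠i} y_j = 0.
Imposing symmetry (y_j = y for all j) turns Σ_{j≠i} y_j into 4y, so 278.7 = 6y and y = 46.45.

46.45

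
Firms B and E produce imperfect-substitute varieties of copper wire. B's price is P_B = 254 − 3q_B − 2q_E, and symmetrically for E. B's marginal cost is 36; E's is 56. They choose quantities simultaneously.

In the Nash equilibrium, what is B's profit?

2436.75

Firm B's profit: π = q_B(254 − 3q_B − 2q_E) − 36q_B.
∂π/∂q_B = 218 − 6q_B − 2q_E = 0 ⇒ q_B = 109/3 − (1/3)q_E.
Similarly q_E = 33 − (1/3)q_B.
Substituting the second reaction function into the first: q_B = 109/3 − (1/3)(33 − (1/3)q_B), which gives (8/9)q_B = 76/3 ⇒ q_B = 28.5.
Then q_E = 33 − (1/3)·28.5 = 23.5.
P_B = 254 − 3·28.5 − 2·23.5 = 121.5.
Profit = (121.5 − 36)·28.5 = 2436.75.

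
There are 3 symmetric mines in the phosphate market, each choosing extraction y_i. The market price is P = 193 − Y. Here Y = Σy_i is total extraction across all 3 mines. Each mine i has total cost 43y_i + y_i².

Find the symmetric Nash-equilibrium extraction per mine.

25

A representative mine's profit is π_i = y_i(193 − Y) − 43y_i − y_i², with Y = y_i + Σ_{j≠i} y_j.
First-order condition: 150 − 4y_i − Σ_{j≠i} y_j = 0.
Imposing symmetry (y_j = y for all j) turns Σ_{j≠i} y_j into 2y, so 150 = 6y and y = 25.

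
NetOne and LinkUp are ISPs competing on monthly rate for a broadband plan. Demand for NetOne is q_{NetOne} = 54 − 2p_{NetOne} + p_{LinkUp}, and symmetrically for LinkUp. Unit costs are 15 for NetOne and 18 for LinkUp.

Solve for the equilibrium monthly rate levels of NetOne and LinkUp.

NetOne's profit: π = (p_{NetOne} − 15)(54 − 2p_{NetOne} + p_{LinkUp}).
∂π/∂p_{NetOne} = 84 − 4p_{NetOne} + p_{LinkUp} = 0 ⇒ p_{NetOne} = 21 + 0.25p_{LinkUp}.
Similarly p_{LinkUp} = 22.5 + 0.25p_{NetOne}.
Plugging p_{LinkUp} into NetOne's best response: p_{NetOne} = 21 + 0.25(22.5 + 0.25p_{NetOne}) ⇒ 0.9375p_{NetOne} = 26.625, so p_{NetOne} = 28.4.
Then p_{LinkUp} = 22.5 + 0.25·28.4 = 29.6.

28.4, 29.6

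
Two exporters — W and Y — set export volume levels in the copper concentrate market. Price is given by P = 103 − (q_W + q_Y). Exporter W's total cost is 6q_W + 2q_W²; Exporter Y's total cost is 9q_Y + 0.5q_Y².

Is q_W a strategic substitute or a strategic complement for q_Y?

Exporter W's profit: π = q_W(103 − (q_W + q_Y)) − 6q_W − 2q_W².
∂π/∂q_W = 97 − 6q_W − q_Y = 0, so q_W = 97/6 − (1/6)q_Y.
The best-response slope dq_W/dq_Y = −1/6 < 0: the reaction function is downward-sloping, so the choices are strategic substitutes.

strategic substitutes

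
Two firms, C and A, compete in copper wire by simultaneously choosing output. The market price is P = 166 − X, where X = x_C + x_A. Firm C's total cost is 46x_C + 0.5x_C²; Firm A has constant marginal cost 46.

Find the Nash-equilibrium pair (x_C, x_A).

24, 48

Firm C's profit: π = x_C(166 − (x_C + x_A)) − 46x_C − 0.5x_C².
∂π/∂x_C = 120 − 3x_C − x_A = 0, so x_C = 40 − (1/3)x_A.
For A: ∂π/∂x_A = 120 − 2x_A − x_C = 0 ⇒ x_A = 60 − 0.5x_C.
Plugging x_A into C's best response: x_C = 40 − (1/3)(60 − 0.5x_C) ⇒ (5/6)x_C = 20, so x_C = 24.
Then x_A = 60 − 0.5·24 = 48.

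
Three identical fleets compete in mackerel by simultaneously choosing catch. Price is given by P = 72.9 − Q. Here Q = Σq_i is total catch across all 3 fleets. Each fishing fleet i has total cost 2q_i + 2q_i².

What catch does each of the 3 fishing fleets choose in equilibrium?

A representative fishing fleet's profit is π_i = q_i(72.9 − Q) − 2q_i − 2q_i², with Q = q_i + Σ_{j≠i} q_j.
First-order condition: 70.9 − 6q_i − Σ_{j≠i} q_j = 0.
Imposing symmetry (q_j = q for all j) turns Σ_{j≠i} q_j into 2q, so 70.9 = 8q and q = 8.8625.

8.8625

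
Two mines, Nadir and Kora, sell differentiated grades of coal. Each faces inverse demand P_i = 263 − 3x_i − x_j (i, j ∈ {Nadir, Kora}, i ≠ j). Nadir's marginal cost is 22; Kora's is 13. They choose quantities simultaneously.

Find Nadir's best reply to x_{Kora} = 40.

Mine Nadir's profit: π = x_{Nadir}(263 − 3x_{Nadir} − x_{Kora}) − 22x_{Nadir}.
∂π/∂x_{Nadir} = 241 − 6x_{Nadir} − x_{Kora} = 0 ⇒ x_{Nadir} = 241/6 − (1/6)x_{Kora}.
At x_{Kora} = 40: x_{Nadir} = 241/6 − (1/6)·40 = 33.5.

33.5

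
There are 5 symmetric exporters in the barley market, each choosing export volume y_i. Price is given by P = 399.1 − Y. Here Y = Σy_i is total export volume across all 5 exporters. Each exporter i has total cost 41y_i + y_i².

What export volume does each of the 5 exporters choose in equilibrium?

A representative exporter's profit is π_i = y_i(399.1 − Y) − 41y_i − y_i², with Y = y_i + Σ_{j≠i} y_j.
First-order condition: 358.1 − 4y_i − Σ_{j≠i} y_j = 0.
Imposing symmetry (y_j = y for all j) turns Σ_{j≠i} y_j into 4y, so 358.1 = 8y and y = 44.7625.

44.7625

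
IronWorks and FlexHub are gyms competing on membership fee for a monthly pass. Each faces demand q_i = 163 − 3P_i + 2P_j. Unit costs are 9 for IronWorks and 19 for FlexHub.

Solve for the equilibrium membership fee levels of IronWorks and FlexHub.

IronWorks's profit: π = (P_{IronWorks} − 9)(163 − 3P_{IronWorks} + 2P_{FlexHub}).
∂π/∂P_{IronWorks} = 190 − 6P_{IronWorks} + 2P_{FlexHub} = 0 ⇒ P_{IronWorks} = 95/3 + (1/3)P_{FlexHub}.
Similarly P_{FlexHub} = 110/3 + (1/3)P_{IronWorks}.
Plugging P_{FlexHub} into IronWorks's best response: P_{IronWorks} = 95/3 + (1/3)(110/3 + (1/3)P_{IronWorks}) ⇒ (8/9)P_{IronWorks} = 395/9, so P_{IronWorks} = 49.375.
Then P_{FlexHub} = 110/3 + (1/3)·49.375 = 53.125.

49.375, 53.125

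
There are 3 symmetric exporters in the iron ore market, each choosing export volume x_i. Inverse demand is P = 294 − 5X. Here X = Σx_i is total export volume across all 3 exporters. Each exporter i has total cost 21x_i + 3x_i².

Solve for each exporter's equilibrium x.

10.5

A representative exporter's profit is π_i = x_i(294 − 5X) − 21x_i − 3x_i², with X = x_i + Σ_{j≠i} x_j.
First-order condition: 273 − 16x_i − 5Σ_{j≠i} x_j = 0.
In a symmetric equilibrium every exporter chooses the same x, so Σ_{j≠i} x_j = 2x. The condition becomes 273 − 26x = 0, giving x = 273/26 = 10.5.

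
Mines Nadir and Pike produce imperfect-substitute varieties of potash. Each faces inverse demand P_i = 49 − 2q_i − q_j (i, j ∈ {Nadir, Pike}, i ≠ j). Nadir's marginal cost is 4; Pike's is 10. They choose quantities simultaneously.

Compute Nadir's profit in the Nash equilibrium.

176.72

Mine Nadir's profit: π = q_{Nadir}(49 − 2q_{Nadir} − q_{Pike}) − 4q_{Nadir}.
∂π/∂q_{Nadir} = 45 − 4q_{Nadir} − q_{Pike} = 0 ⇒ q_{Nadir} = 11.25 − 0.25q_{Pike}.
Similarly q_{Pike} = 9.75 − 0.25q_{Nadir}.
Plugging q_{Pike} into Nadir's best response: q_{Nadir} = 11.25 − 0.25(9.75 − 0.25q_{Nadir}) ⇒ 0.9375q_{Nadir} = 8.8125, so q_{Nadir} = 9.4.
Then q_{Pike} = 9.75 − 0.25·9.4 = 7.4.
P_{Nadir} = 49 − 2·9.4 − 7.4 = 22.8.
Profit = (22.8 − 4)·9.4 = 176.72.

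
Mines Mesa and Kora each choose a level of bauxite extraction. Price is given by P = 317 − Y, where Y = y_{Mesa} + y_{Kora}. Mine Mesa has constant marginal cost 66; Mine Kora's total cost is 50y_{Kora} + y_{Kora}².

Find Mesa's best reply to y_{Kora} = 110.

70.5

Mine Mesa's profit: π = y_{Mesa}(317 − (y_{Mesa} + y_{Kora})) − 66y_{Mesa}.
∂π/∂y_{Mesa} = 251 − 2y_{Mesa} − y_{Kora} = 0, so y_{Mesa} = 125.5 − 0.5y_{Kora}.
At y_{Kora} = 110: y_{Mesa} = 125.5 − 0.5·110 = 70.5.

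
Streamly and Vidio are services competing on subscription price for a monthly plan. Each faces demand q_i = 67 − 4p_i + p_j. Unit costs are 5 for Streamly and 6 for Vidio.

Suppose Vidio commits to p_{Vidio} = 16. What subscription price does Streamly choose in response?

12.875

Streamly's profit: π = (p_{Streamly} − 5)(67 − 4p_{Streamly} + p_{Vidio}).
∂π/∂p_{Streamly} = 87 − 8p_{Streamly} + p_{Vidio} = 0 ⇒ p_{Streamly} = 10.875 + 0.125p_{Vidio}.
At p_{Vidio} = 16: p_{Streamly} = 10.875 + 0.125·16 = 12.875.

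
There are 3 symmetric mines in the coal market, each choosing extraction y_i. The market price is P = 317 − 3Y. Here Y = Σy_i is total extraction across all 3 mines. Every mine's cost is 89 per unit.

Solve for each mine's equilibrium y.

19

A representative mine's profit is π_i = y_i(317 − 3Y) − 89y_i, with Y = y_i + Σ_{j≠i} y_j.
First-order condition: 228 − 6y_i − 3Σ_{j≠i} y_j = 0.
Imposing symmetry (y_j = y for all j) turns Σ_{j≠i} y_j into 2y, so 228 = 12y and y = 19.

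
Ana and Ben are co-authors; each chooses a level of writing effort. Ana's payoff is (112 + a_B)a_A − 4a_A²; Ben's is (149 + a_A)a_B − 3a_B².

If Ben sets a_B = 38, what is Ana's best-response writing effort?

18.75

Expanding Ana's payoff: 112a_A + a_Ba_A − 4a_A².
∂π/∂a_A = 112 + a_B − 8a_A = 0, so a_A = 14 + 0.125a_B.
At a_B = 38: a_A = 14 + 0.125·38 = 18.75.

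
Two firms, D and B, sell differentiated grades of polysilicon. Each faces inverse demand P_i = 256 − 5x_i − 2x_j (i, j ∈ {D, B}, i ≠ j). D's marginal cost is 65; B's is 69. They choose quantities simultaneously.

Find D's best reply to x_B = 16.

15.9

Firm D's profit: π = x_D(256 − 5x_D − 2x_B) − 65x_D.
∂π/∂x_D = 191 − 10x_D − 2x_B = 0 ⇒ x_D = 19.1 − 0.2x_B.
At x_B = 16: x_D = 19.1 − 0.2·16 = 15.9.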